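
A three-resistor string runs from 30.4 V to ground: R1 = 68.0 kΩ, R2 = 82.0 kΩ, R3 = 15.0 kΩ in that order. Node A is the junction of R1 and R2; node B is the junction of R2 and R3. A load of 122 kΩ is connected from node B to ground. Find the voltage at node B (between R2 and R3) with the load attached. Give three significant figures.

V ≈ 2.49 V

At node B, R3 is in parallel with the load: R3‖R_L = 13.36 kΩ.
Below node A the resistance is R2 + (R3‖R_L) = 95.36 kΩ, so V_A = 30.4 × 95.36/163.4 = 17.75 V.
Then V_B = V_A × (R3‖R_L)/(R2 + R3‖R_L) = 17.75 × 13.36/95.36 = 2.49 V.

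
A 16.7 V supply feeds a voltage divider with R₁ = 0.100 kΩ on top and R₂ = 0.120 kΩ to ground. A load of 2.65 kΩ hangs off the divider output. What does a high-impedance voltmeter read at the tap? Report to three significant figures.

The load sits in parallel with R₂: R₂‖R_L = (120 × 2650) / (120 + 2650) = 114.8 Ω.
V_out = 16.7 × 114.8 / (100 + 114.8) = 16.7 × 114.8/214.8 = 8.93 V.

V_out ≈ 8.93 V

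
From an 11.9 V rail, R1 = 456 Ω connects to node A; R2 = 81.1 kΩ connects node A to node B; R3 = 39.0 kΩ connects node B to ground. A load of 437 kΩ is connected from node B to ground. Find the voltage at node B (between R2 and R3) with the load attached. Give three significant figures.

At node B, R3 is in parallel with the load: R3‖R_L = 35800 Ω.
Below node A the resistance is R2 + (R3‖R_L) = 116900 Ω, so V_A = 11.9 × 116900/117400 = 11.85 V.
Then V_B = V_A × (R3‖R_L)/(R2 + R3‖R_L) = 11.85 × 35800/116900 = 3.63 V.

V ≈ 3.63 V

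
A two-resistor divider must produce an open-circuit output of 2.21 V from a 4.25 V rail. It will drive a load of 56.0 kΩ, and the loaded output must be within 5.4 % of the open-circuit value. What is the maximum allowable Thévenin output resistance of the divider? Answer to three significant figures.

R_th ≤ 3.20 kΩ

Loading drop = R_th/(R_th + R_L) ≤ 0.0540, so R_th ≤ R_L · ε/(1−ε) = 56.0 kΩ × 0.0540/0.9460 = 3.20 kΩ.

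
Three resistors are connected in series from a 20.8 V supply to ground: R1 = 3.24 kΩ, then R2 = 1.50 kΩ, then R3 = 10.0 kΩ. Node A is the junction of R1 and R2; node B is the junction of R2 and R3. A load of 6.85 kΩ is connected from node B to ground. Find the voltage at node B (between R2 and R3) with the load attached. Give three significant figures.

At node B, R3 is in parallel with the load: R3‖R_L = 4.065 kΩ.
Below node A the resistance is R2 + (R3‖R_L) = 5.565 kΩ, so V_A = 20.8 × 5.565/8.805 = 13.15 V.
Then V_B = V_A × (R3‖R_L)/(R2 + R3‖R_L) = 13.15 × 4.065/5.565 = 9.60 V.

V ≈ 9.60 V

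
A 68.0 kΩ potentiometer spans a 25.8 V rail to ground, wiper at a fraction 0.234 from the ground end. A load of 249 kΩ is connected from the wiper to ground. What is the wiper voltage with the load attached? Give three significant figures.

V ≈ 5.76 V

The wiper splits the pot into (1−α)R = 52.09 kΩ above and αR = 15.91 kΩ below.
Lower section ‖ load = 14.96 kΩ.
V_wiper = 25.8 × 14.96/(52.09 + 14.96) = 5.76 V.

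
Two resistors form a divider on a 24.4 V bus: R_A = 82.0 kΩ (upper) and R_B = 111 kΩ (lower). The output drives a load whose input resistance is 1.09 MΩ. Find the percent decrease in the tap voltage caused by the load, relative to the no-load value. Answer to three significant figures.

4.15 %

The divider's output (Thévenin) resistance is R_A‖R_B = 47.16 kΩ.
Fractional drop under load = R_th/(R_th + R_L) = 47.16 / (47.16 + 1090) = 0.04147.
So the output falls by 4.15 %.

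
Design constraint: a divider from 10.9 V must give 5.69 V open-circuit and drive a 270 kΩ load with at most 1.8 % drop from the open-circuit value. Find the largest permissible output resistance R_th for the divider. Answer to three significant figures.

Loading drop = R_th/(R_th + R_L) ≤ 0.0180, so R_th ≤ R_L · ε/(1−ε) = 270 kΩ × 0.0180/0.9820 = 4.95 kΩ.

R_th ≤ 4.95 kΩ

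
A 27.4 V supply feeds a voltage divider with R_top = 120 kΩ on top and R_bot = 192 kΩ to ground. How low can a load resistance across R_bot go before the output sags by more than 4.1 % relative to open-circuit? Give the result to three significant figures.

Output resistance R_th = R_top‖R_bot = (120 × 192)/312.0 = 73.85 kΩ.
The fractional drop is R_th/(R_th + R_L); requiring this ≤ 0.0410 gives R_L ≥ R_th(1/0.0410 − 1) = 73.85 × 23.39 = 1.73 MΩ.

R_L(min) ≈ 1.73 MΩ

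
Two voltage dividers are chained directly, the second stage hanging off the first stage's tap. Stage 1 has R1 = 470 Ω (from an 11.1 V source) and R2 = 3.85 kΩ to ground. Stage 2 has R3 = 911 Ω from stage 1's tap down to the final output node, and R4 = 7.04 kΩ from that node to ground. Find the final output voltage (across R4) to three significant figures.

V_out ≈ 8.32 V

Stage 2 presents R3+R4 = 7951 Ω as a load on stage 1's tap.
Stage 1's lower leg becomes R2‖(R3+R4) = 2594 Ω, so V_mid = 11.1 × 2594/3064 = 9.397 V.
Stage 2 is itself unloaded: V_out = V_mid × R4/(R3+R4) = 9.397 × 7040/7951 = 8.32 V.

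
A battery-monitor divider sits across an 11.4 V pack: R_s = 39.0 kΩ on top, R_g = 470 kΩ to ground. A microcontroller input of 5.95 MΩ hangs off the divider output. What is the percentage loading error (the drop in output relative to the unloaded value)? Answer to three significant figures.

The divider's output (Thévenin) resistance is R_s‖R_g = 36.01 kΩ.
Fractional drop under load = R_th/(R_th + R_L) = 36.01 / (36.01 + 5950) = 0.006016.
So the output falls by 0.602 %.

0.602 %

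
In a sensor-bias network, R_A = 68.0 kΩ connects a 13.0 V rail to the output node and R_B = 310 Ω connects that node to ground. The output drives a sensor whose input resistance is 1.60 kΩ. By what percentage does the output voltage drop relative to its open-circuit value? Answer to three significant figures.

16.2 %

Unloaded V = 13.0 × 310/68310 = 0.05900 V.
Loaded: R_B‖R_L = 259.7 Ω, giving V = 13.0 × 259.7/68260 = 0.04946 V.
Drop = (0.05900 − 0.04946) / 0.05900 = 16.2 %.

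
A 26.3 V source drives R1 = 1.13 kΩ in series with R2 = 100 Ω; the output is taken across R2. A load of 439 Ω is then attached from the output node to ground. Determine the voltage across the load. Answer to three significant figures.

The load sits in parallel with R2: R2‖R_L = (100 × 439) / (100 + 439) = 81.45 Ω.
V_out = 26.3 × 81.45 / (1130 + 81.45) = 26.3 × 81.45/1211 = 1.77 V.

V_out ≈ 1.77 V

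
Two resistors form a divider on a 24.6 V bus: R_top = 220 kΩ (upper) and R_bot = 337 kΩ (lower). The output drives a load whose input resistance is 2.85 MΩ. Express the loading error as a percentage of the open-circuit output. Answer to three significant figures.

The divider's output (Thévenin) resistance is R_top‖R_bot = 133.1 kΩ.
Fractional drop under load = R_th/(R_th + R_L) = 133.1 / (133.1 + 2850) = 0.04462.
So the output falls by 4.46 %.

4.46 %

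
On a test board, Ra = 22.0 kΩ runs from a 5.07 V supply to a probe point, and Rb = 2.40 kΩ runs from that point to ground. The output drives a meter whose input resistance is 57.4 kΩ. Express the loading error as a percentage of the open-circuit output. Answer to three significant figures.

The divider's output (Thévenin) resistance is Ra‖Rb = 2.164 kΩ.
Fractional drop under load = R_th/(R_th + R_L) = 2.164 / (2.164 + 57.4) = 0.03633.
So the output falls by 3.63 %.

3.63 %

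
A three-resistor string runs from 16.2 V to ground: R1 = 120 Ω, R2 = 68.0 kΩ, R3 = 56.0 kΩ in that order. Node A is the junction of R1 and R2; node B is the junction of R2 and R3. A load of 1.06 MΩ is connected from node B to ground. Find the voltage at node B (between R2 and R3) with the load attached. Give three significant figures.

V ≈ 7.10 V

At node B, R3 is in parallel with the load: R3‖R_L = 53190 Ω.
Below node A the resistance is R2 + (R3‖R_L) = 121200 Ω, so V_A = 16.2 × 121200/121300 = 16.18 V.
Then V_B = V_A × (R3‖R_L)/(R2 + R3‖R_L) = 16.18 × 53190/121200 = 7.10 V.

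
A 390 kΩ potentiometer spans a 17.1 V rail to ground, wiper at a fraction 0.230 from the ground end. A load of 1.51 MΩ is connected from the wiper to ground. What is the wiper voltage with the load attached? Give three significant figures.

V ≈ 3.76 V

The wiper splits the pot into (1−α)R = 300.3 kΩ above and αR = 89.70 kΩ below.
Lower section ‖ load = 84.67 kΩ.
V_wiper = 17.1 × 84.67/(300.3 + 84.67) = 3.76 V.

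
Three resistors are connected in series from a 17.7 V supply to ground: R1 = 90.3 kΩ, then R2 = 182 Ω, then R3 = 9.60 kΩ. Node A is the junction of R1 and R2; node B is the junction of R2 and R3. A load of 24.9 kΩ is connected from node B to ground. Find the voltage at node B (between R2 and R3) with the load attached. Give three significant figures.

At node B, R3 is in parallel with the load: R3‖R_L = 6929 Ω.
Below node A the resistance is R2 + (R3‖R_L) = 7111 Ω, so V_A = 17.7 × 7111/97410 = 1.292 V.
Then V_B = V_A × (R3‖R_L)/(R2 + R3‖R_L) = 1.292 × 6929/7111 = 1.26 V.

V ≈ 1.26 V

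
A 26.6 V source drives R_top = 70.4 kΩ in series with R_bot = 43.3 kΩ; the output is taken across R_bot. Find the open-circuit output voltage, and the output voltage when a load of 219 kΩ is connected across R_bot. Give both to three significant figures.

Open-circuit: V = 26.6 × 43.3/(70.4 + 43.3) = 10.1 V.
With the load, R_bot becomes R_bot‖R_L = 36.15 kΩ, so V = 26.6 × 36.15/106.6 = 9.03 V.

Unloaded: 10.1 V; loaded: 9.03 V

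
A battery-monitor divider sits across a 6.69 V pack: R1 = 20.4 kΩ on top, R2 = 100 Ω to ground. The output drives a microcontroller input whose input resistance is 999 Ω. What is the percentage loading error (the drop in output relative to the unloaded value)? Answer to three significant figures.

The divider's output (Thévenin) resistance is R1‖R2 = 99.51 Ω.
Fractional drop under load = R_th/(R_th + R_L) = 99.51 / (99.51 + 999) = 0.09059.
So the output falls by 9.06 %.

9.06 %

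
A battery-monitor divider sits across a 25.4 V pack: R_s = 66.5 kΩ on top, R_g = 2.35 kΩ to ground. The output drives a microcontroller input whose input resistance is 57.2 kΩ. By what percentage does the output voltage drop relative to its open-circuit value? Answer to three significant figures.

The divider's output (Thévenin) resistance is R_s‖R_g = 2.270 kΩ.
Fractional drop under load = R_th/(R_th + R_L) = 2.270 / (2.270 + 57.2) = 0.03817.
So the output falls by 3.82 %.

3.82 %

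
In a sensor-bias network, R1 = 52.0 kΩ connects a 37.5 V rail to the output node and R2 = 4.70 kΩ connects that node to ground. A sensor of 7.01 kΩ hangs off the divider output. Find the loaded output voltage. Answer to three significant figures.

V_out ≈ 1.92 V

The load sits in parallel with R2: R2‖R_L = (4.70 × 7.01) / (4.70 + 7.01) = 2.814 kΩ.
V_out = 37.5 × 2.814 / (52.0 + 2.814) = 37.5 × 2.814/54.81 = 1.92 V.
(Unloaded it would have been 3.11 V.)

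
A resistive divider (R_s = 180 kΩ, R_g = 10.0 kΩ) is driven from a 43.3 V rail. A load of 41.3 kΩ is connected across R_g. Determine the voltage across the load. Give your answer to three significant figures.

The load sits in parallel with R_g: R_g‖R_L = (10.0 × 41.3) / (10.0 + 41.3) = 8.051 kΩ.
V_out = 43.3 × 8.051 / (180 + 8.051) = 43.3 × 8.051/188.1 = 1.85 V.
(Unloaded it would have been 2.28 V.)

V_out ≈ 1.85 V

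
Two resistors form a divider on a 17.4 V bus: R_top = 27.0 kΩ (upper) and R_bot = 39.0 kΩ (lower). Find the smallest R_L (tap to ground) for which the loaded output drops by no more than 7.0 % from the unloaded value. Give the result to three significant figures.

R_L(min) ≈ 212 kΩ

Output resistance R_th = R_top‖R_bot = (27.0 × 39.0)/66.00 = 15.95 kΩ.
The fractional drop is R_th/(R_th + R_L); requiring this ≤ 0.0700 gives R_L ≥ R_th(1/0.0700 − 1) = 15.95 × 13.29 = 212 kΩ.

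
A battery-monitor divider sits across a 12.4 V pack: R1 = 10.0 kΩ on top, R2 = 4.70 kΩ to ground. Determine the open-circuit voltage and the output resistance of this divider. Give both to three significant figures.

V_th is the open-circuit tap voltage: 12.4 × 4.70/(10.0 + 4.70) = 3.96 V.
With the supply zeroed, R1 and R2 appear in parallel from the tap: R_th = R1‖R2 = (10.0 × 4.70)/14.70 = 3.20 kΩ.

V_th = 3.96 V, R_th = 3.20 kΩ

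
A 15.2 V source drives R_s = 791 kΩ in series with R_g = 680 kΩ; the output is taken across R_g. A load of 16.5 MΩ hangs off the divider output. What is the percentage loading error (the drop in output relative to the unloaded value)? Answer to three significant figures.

The divider's output (Thévenin) resistance is R_s‖R_g = 365.7 kΩ.
Fractional drop under load = R_th/(R_th + R_L) = 365.7 / (365.7 + 16500) = 0.02168.
So the output falls by 2.17 %.

2.17 %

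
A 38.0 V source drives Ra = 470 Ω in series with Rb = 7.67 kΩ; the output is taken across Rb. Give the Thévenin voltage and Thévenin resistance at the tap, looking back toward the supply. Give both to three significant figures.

V_th is the open-circuit tap voltage: 38.0 × 7670/(470 + 7670) = 35.8 V.
With the supply zeroed, Ra and Rb appear in parallel from the tap: R_th = Ra‖Rb = (470 × 7670)/8140 = 443 Ω.

V_th = 35.8 V, R_th = 443 Ω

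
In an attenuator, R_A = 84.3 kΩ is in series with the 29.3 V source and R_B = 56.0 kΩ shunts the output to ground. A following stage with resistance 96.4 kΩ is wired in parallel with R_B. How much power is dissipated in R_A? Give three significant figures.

P ≈ 5.05 mW

Total resistance from the source is R_A + (R_B‖R_L) = 119.7 kΩ, so I = 29.3/119.7 kΩ = 0.2447 mA.
P = I²·R_A = (0.2447 mA)² × 84.3 kΩ = 5.05 mW.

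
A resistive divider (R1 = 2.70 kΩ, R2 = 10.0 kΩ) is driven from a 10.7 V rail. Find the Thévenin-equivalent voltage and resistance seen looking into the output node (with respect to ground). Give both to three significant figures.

V_th = 8.43 V, R_th = 2.13 kΩ

V_th is the open-circuit tap voltage: 10.7 × 10.0/(2.70 + 10.0) = 8.43 V.
With the supply zeroed, R1 and R2 appear in parallel from the tap: R_th = R1‖R2 = (2.70 × 10.0)/12.70 = 2.13 kΩ.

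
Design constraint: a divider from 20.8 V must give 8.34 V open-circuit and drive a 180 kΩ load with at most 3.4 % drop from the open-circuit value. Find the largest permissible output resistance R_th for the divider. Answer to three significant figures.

Loading drop = R_th/(R_th + R_L) ≤ 0.0340, so R_th ≤ R_L · ε/(1−ε) = 180 kΩ × 0.0340/0.9660 = 6.34 kΩ.
(Any R1, R2 with R2/(R1+R2) = 0.401 and R1‖R2 ≤ 6.34 kΩ will meet the spec.)

R_th ≤ 6.34 kΩ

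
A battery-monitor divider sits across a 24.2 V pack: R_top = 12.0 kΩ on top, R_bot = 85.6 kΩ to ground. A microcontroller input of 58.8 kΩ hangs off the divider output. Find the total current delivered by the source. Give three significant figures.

I ≈ 0.516 mA

R_bot‖R_L = 34.86 kΩ, so the source sees R_top + R_bot‖R_L = 46.86 kΩ.
I = 24.2 V / 46.86 kΩ = 0.516 mA.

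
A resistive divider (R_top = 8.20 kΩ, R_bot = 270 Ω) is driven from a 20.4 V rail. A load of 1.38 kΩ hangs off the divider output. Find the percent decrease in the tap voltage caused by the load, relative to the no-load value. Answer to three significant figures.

15.9 %

The divider's output (Thévenin) resistance is R_top‖R_bot = 261.4 Ω.
Fractional drop under load = R_th/(R_th + R_L) = 261.4 / (261.4 + 1380) = 0.1593.
So the output falls by 15.9 %.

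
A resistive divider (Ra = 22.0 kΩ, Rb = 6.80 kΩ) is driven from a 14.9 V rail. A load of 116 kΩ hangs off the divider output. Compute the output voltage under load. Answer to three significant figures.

V_out ≈ 3.37 V

The load sits in parallel with Rb: Rb‖R_L = (6.80 × 116) / (6.80 + 116) = 6.423 kΩ.
V_out = 14.9 × 6.423 / (22.0 + 6.423) = 14.9 × 6.423/28.42 = 3.37 V.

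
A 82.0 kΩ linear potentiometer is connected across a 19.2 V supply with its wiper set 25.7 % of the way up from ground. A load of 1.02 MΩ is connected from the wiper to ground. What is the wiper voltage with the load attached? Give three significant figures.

The wiper splits the pot into (1−α)R = 60.93 kΩ above and αR = 21.07 kΩ below.
Lower section ‖ load = 20.65 kΩ.
V_wiper = 19.2 × 20.65/(60.93 + 20.65) = 4.86 V.

V ≈ 4.86 V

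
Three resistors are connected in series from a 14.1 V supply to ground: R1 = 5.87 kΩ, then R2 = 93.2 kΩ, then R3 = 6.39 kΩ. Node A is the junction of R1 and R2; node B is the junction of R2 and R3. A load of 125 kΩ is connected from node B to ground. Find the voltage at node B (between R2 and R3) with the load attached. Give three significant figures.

V ≈ 0.815 V

At node B, R3 is in parallel with the load: R3‖R_L = 6.079 kΩ.
Below node A the resistance is R2 + (R3‖R_L) = 99.28 kΩ, so V_A = 14.1 × 99.28/105.1 = 13.31 V.
Then V_B = V_A × (R3‖R_L)/(R2 + R3‖R_L) = 13.31 × 6.079/99.28 = 0.815 V.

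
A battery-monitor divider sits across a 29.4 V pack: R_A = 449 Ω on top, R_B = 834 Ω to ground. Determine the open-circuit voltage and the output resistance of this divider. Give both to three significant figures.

V_th = 19.1 V, R_th = 292 Ω

V_th is the open-circuit tap voltage: 29.4 × 834/(449 + 834) = 19.1 V.
With the supply zeroed, R_A and R_B appear in parallel from the tap: R_th = R_A‖R_B = (449 × 834)/1283 = 292 Ω.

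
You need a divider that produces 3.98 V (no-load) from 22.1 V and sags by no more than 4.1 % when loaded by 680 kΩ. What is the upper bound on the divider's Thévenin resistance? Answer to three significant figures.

Loading drop = R_th/(R_th + R_L) ≤ 0.0410, so R_th ≤ R_L · ε/(1−ε) = 680 kΩ × 0.0410/0.9590 = 29.1 kΩ.

R_th ≤ 29.1 kΩ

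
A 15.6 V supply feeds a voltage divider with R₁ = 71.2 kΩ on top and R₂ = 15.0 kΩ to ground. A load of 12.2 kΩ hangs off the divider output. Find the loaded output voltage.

V_out ≈ 1.35 V

The load sits in parallel with R₂: R₂‖R_L = (15.0 × 12.2) / (15.0 + 12.2) = 6.728 kΩ.
V_out = 15.6 × 6.728 / (71.2 + 6.728) = 15.6 × 6.728/77.93 = 1.35 V.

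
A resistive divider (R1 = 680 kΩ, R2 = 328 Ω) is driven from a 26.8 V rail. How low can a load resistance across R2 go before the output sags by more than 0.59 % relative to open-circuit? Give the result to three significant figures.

Output resistance R_th = R1‖R2 = (680000 × 328)/680300 = 327.8 Ω.
The fractional drop is R_th/(R_th + R_L); requiring this ≤ 0.00590 gives R_L ≥ R_th(1/0.00590 − 1) = 327.8 × 168.5 = 55.2 kΩ.

R_L(min) ≈ 55.2 kΩ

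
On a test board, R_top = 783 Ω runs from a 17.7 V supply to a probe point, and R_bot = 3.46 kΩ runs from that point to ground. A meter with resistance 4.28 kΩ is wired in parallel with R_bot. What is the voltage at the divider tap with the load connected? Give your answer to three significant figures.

The load sits in parallel with R_bot: R_bot‖R_L = (3460 × 4280) / (3460 + 4280) = 1913 Ω.
V_out = 17.7 × 1913 / (783 + 1913) = 17.7 × 1913/2696 = 12.6 V.
(Unloaded it would have been 14.4 V.)

V_out ≈ 12.6 V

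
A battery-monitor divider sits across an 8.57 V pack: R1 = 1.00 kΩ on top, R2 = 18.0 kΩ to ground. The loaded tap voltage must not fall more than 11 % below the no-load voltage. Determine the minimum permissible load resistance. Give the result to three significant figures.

R_L(min) ≈ 7.67 kΩ

Output resistance R_th = R1‖R2 = (1000 × 18000)/19000 = 947.4 Ω.
The fractional drop is R_th/(R_th + R_L); requiring this ≤ 0.110 gives R_L ≥ R_th(1/0.110 − 1) = 947.4 × 8.091 = 7.67 kΩ.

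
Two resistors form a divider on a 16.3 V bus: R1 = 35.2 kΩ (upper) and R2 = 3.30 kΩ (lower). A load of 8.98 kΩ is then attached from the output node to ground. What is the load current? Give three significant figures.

I_L ≈ 0.116 mA

R2‖R_L = 2.413 kΩ; V_out = 16.3 × 2.413/37.61 = 1.046 V.
I_L = V_out / R_L = 1.046 / 8.98 kΩ = 0.116 mA.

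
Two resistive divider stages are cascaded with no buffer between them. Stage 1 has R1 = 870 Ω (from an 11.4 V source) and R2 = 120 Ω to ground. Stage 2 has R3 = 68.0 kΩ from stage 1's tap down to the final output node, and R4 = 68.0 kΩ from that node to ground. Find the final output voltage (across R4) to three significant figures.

V_out ≈ 0.690 V

Stage 2 presents R3+R4 = 136000 Ω as a load on stage 1's tap.
Stage 1's lower leg becomes R2‖(R3+R4) = 119.9 Ω, so V_mid = 11.4 × 119.9/989.9 = 1.381 V.
Stage 2 is itself unloaded: V_out = V_mid × R4/(R3+R4) = 1.381 × 68000/136000 = 0.690 V.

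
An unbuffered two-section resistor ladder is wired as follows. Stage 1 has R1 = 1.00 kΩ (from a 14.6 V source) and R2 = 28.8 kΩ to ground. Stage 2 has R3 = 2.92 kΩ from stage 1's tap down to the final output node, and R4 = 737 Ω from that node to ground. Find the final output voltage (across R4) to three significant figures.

Stage 2 presents R3+R4 = 3657 Ω as a load on stage 1's tap.
Stage 1's lower leg becomes R2‖(R3+R4) = 3245 Ω, so V_mid = 14.6 × 3245/4245 = 11.16 V.
Stage 2 is itself unloaded: V_out = V_mid × R4/(R3+R4) = 11.16 × 737/3657 = 2.25 V.

V_out ≈ 2.25 V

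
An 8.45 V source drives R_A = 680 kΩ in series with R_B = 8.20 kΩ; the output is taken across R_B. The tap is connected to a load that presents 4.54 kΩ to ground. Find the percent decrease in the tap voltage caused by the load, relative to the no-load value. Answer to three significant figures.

64.1 %

Unloaded V = 8.45 × 8.20/688.2 = 0.1007 V.
Loaded: R_B‖R_L = 2.922 kΩ, giving V = 8.45 × 2.922/682.9 = 0.03616 V.
Drop = (0.1007 − 0.03616) / 0.1007 = 64.1 %.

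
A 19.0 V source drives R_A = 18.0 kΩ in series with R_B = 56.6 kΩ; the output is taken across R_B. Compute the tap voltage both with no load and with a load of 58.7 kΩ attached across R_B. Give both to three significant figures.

Open-circuit: V = 19.0 × 56.6/(18.0 + 56.6) = 14.4 V.
With the load, R_B becomes R_B‖R_L = 28.82 kΩ, so V = 19.0 × 28.82/46.82 = 11.7 V.

Unloaded: 14.4 V; loaded: 11.7 V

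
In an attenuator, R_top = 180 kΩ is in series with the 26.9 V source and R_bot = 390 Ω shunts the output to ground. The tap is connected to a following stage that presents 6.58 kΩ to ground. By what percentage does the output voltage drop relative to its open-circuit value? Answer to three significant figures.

The divider's output (Thévenin) resistance is R_top‖R_bot = 389.2 Ω.
Fractional drop under load = R_th/(R_th + R_L) = 389.2 / (389.2 + 6580) = 0.05584.
So the output falls by 5.58 %.

5.58 %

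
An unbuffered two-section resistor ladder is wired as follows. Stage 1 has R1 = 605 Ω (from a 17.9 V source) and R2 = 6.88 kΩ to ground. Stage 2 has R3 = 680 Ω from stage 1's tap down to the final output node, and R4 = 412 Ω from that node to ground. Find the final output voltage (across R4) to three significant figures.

Stage 2 presents R3+R4 = 1092 Ω as a load on stage 1's tap.
Stage 1's lower leg becomes R2‖(R3+R4) = 942.4 Ω, so V_mid = 17.9 × 942.4/1547 = 10.90 V.
Stage 2 is itself unloaded: V_out = V_mid × R4/(R3+R4) = 10.90 × 412/1092 = 4.11 V.

V_out ≈ 4.11 V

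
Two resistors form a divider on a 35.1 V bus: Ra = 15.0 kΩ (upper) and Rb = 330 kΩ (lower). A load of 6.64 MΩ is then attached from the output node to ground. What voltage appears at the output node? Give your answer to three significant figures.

The load sits in parallel with Rb: Rb‖R_L = (330 × 6640) / (330 + 6640) = 314.4 kΩ.
V_out = 35.1 × 314.4 / (15.0 + 314.4) = 35.1 × 314.4/329.4 = 33.5 V.

V_out ≈ 33.5 V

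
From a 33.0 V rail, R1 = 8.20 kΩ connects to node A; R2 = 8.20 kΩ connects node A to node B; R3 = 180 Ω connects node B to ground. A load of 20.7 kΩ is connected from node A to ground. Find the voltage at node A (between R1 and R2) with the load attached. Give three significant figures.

V ≈ 13.9 V

Below node A the series string R2+R3 = 8380 Ω sits in parallel with the 20700 Ω load: 5965 Ω.
V_A = 33.0 × 5965/(8200 + 5965) = 13.9 V.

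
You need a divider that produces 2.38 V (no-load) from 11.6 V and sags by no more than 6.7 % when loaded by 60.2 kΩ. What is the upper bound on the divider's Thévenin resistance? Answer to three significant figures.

R_th ≤ 4.32 kΩ

Loading drop = R_th/(R_th + R_L) ≤ 0.0670, so R_th ≤ R_L · ε/(1−ε) = 60.2 kΩ × 0.0670/0.9330 = 4.32 kΩ.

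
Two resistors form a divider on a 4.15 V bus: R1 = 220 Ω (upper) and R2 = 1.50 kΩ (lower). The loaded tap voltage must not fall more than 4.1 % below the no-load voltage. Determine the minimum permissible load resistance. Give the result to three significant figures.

R_L(min) ≈ 4.49 kΩ

Output resistance R_th = R1‖R2 = (220 × 1500)/1720 = 191.9 Ω.
The fractional drop is R_th/(R_th + R_L); requiring this ≤ 0.0410 gives R_L ≥ R_th(1/0.0410 − 1) = 191.9 × 23.39 = 4.49 kΩ.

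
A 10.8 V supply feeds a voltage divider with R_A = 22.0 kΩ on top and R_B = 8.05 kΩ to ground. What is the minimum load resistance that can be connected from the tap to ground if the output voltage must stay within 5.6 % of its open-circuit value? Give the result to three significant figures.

R_L(min) ≈ 99.3 kΩ

Output resistance R_th = R_A‖R_B = (22.0 × 8.05)/30.05 = 5.894 kΩ.
The fractional drop is R_th/(R_th + R_L); requiring this ≤ 0.0560 gives R_L ≥ R_th(1/0.0560 − 1) = 5.894 × 16.86 = 99.3 kΩ.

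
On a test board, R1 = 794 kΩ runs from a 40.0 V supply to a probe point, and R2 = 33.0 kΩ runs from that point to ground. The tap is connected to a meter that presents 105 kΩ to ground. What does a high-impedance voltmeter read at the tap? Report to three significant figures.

V_out ≈ 1.23 V

The load sits in parallel with R2: R2‖R_L = (33.0 × 105) / (33.0 + 105) = 25.11 kΩ.
V_out = 40.0 × 25.11 / (794 + 25.11) = 40.0 × 25.11/819.1 = 1.23 V.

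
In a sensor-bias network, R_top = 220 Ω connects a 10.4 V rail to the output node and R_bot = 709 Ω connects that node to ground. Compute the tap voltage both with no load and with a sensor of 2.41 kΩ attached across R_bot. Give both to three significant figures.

Open-circuit: V = 10.4 × 709/(220 + 709) = 7.94 V.
With the load, R_bot becomes R_bot‖R_L = 547.8 Ω, so V = 10.4 × 547.8/767.8 = 7.42 V.

Unloaded: 7.94 V; loaded: 7.42 V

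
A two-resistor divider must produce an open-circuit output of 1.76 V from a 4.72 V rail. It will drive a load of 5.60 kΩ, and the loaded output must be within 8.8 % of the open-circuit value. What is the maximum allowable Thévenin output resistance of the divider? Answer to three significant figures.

Loading drop = R_th/(R_th + R_L) ≤ 0.0880, so R_th ≤ R_L · ε/(1−ε) = 5.60 kΩ × 0.0880/0.9120 = 540 Ω.
(Any R1, R2 with R2/(R1+R2) = 0.373 and R1‖R2 ≤ 540 Ω will meet the spec.)

R_th ≤ 540 Ω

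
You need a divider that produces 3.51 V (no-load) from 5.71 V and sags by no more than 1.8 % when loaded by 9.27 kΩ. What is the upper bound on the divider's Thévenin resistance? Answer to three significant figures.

Loading drop = R_th/(R_th + R_L) ≤ 0.0180, so R_th ≤ R_L · ε/(1−ε) = 9.27 kΩ × 0.0180/0.9820 = 170 Ω.
(Any R1, R2 with R2/(R1+R2) = 0.615 and R1‖R2 ≤ 170 Ω will meet the spec.)

R_th ≤ 170 Ω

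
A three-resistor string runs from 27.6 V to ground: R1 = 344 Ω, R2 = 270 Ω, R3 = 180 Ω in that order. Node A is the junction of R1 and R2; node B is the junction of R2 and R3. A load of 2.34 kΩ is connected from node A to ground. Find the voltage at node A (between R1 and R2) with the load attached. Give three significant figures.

Below node A the series string R2+R3 = 450.0 Ω sits in parallel with the 2340 Ω load: 377.4 Ω.
V_A = 27.6 × 377.4/(344 + 377.4) = 14.4 V.

V ≈ 14.4 V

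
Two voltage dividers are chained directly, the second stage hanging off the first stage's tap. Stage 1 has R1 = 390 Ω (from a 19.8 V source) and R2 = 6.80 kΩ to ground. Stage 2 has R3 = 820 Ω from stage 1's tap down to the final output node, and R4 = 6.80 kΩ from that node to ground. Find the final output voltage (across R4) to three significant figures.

V_out ≈ 15.9 V

Stage 2 presents R3+R4 = 7620 Ω as a load on stage 1's tap.
Stage 1's lower leg becomes R2‖(R3+R4) = 3593 Ω, so V_mid = 19.8 × 3593/3983 = 17.86 V.
Stage 2 is itself unloaded: V_out = V_mid × R4/(R3+R4) = 17.86 × 6800/7620 = 15.9 V.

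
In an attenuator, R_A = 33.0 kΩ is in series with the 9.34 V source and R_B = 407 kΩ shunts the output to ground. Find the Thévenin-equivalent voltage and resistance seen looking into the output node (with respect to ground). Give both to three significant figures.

V_th is the open-circuit tap voltage: 9.34 × 407/(33.0 + 407) = 8.64 V.
With the supply zeroed, R_A and R_B appear in parallel from the tap: R_th = R_A‖R_B = (33.0 × 407)/440.0 = 30.5 kΩ.

V_th = 8.64 V, R_th = 30.5 kΩ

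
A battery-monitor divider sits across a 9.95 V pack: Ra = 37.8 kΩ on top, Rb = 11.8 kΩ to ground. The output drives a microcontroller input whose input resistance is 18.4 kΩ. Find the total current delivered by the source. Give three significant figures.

I ≈ 0.221 mA

Rb‖R_L = 7.189 kΩ, so the source sees Ra + Rb‖R_L = 44.99 kΩ.
I = 9.95 V / 44.99 kΩ = 0.221 mA.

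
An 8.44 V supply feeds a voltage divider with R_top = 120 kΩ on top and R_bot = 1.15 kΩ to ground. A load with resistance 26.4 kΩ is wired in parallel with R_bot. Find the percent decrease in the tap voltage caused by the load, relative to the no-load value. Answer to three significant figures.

The divider's output (Thévenin) resistance is R_top‖R_bot = 1.139 kΩ.
Fractional drop under load = R_th/(R_th + R_L) = 1.139 / (1.139 + 26.4) = 0.04136.
So the output falls by 4.14 %.

4.14 %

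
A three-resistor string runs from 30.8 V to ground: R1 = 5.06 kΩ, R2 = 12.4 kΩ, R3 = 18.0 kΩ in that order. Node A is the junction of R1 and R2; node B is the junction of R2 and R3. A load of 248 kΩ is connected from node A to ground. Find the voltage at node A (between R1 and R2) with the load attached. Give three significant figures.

V ≈ 26.0 V

Below node A the series string R2+R3 = 30.40 kΩ sits in parallel with the 248 kΩ load: 27.08 kΩ.
V_A = 30.8 × 27.08/(5.06 + 27.08) = 26.0 V.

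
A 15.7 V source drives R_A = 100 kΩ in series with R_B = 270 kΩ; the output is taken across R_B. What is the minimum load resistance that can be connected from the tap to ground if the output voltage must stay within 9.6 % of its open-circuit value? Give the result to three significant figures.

Output resistance R_th = R_A‖R_B = (100 × 270)/370.0 = 72.97 kΩ.
The fractional drop is R_th/(R_th + R_L); requiring this ≤ 0.0960 gives R_L ≥ R_th(1/0.0960 − 1) = 72.97 × 9.417 = 687 kΩ.

R_L(min) ≈ 687 kΩ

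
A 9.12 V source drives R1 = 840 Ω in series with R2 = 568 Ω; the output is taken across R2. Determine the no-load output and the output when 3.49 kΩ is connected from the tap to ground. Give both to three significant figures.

Open-circuit: V = 9.12 × 568/(840 + 568) = 3.68 V.
With the load, R2 becomes R2‖R_L = 488.5 Ω, so V = 9.12 × 488.5/1328 = 3.35 V.

Unloaded: 3.68 V; loaded: 3.35 V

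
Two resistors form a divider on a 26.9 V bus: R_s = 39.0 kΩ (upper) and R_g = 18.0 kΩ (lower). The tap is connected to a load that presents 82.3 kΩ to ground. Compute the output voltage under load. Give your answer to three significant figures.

V_out ≈ 7.39 V

The load sits in parallel with R_g: R_g‖R_L = (18.0 × 82.3) / (18.0 + 82.3) = 14.77 kΩ.
V_out = 26.9 × 14.77 / (39.0 + 14.77) = 26.9 × 14.77/53.77 = 7.39 V.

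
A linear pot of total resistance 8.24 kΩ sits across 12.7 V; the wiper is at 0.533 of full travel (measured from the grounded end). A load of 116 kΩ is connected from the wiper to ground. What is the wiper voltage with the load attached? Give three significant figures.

V ≈ 6.65 V

The wiper splits the pot into (1−α)R = 3.848 kΩ above and αR = 4.392 kΩ below.
Lower section ‖ load = 4.232 kΩ.
V_wiper = 12.7 × 4.232/(3.848 + 4.232) = 6.65 V.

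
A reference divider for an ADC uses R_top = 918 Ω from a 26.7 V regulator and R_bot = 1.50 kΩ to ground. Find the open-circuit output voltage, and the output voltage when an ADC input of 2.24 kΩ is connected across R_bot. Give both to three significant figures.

Open-circuit: V = 26.7 × 1500/(918 + 1500) = 16.6 V.
With the load, R_bot becomes R_bot‖R_L = 898.4 Ω, so V = 26.7 × 898.4/1816 = 13.2 V.

Unloaded: 16.6 V; loaded: 13.2 V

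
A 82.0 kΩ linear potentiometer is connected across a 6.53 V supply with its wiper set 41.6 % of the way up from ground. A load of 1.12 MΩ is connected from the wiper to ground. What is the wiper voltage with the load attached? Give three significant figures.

V ≈ 2.67 V

The wiper splits the pot into (1−α)R = 47.89 kΩ above and αR = 34.11 kΩ below.
Lower section ‖ load = 33.10 kΩ.
V_wiper = 6.53 × 33.10/(47.89 + 33.10) = 2.67 V.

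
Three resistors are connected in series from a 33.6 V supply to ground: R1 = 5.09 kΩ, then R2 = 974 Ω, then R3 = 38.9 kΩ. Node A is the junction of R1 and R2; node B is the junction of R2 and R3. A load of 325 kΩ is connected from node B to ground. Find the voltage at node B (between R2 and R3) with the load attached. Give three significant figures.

V ≈ 28.6 V

At node B, R3 is in parallel with the load: R3‖R_L = 34740 Ω.
Below node A the resistance is R2 + (R3‖R_L) = 35720 Ω, so V_A = 33.6 × 35720/40810 = 29.41 V.
Then V_B = V_A × (R3‖R_L)/(R2 + R3‖R_L) = 29.41 × 34740/35720 = 28.6 V.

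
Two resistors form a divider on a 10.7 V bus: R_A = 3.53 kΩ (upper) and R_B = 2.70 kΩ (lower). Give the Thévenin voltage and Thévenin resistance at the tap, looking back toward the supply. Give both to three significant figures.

V_th is the open-circuit tap voltage: 10.7 × 2.70/(3.53 + 2.70) = 4.64 V.
With the supply zeroed, R_A and R_B appear in parallel from the tap: R_th = R_A‖R_B = (3.53 × 2.70)/6.230 = 1.53 kΩ.

V_th = 4.64 V, R_th = 1.53 kΩ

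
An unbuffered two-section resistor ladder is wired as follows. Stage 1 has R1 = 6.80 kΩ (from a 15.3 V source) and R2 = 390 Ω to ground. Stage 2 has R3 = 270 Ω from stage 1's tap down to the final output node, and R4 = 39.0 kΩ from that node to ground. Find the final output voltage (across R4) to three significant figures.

Stage 2 presents R3+R4 = 39270 Ω as a load on stage 1's tap.
Stage 1's lower leg becomes R2‖(R3+R4) = 386.2 Ω, so V_mid = 15.3 × 386.2/7186 = 0.8222 V.
Stage 2 is itself unloaded: V_out = V_mid × R4/(R3+R4) = 0.8222 × 39000/39270 = 0.817 V.

V_out ≈ 0.817 V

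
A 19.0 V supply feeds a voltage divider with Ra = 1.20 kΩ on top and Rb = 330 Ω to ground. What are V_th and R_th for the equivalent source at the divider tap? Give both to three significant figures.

V_th is the open-circuit tap voltage: 19.0 × 330/(1200 + 330) = 4.10 V.
With the supply zeroed, Ra and Rb appear in parallel from the tap: R_th = Ra‖Rb = (1200 × 330)/1530 = 259 Ω.

V_th = 4.10 V, R_th = 259 Ω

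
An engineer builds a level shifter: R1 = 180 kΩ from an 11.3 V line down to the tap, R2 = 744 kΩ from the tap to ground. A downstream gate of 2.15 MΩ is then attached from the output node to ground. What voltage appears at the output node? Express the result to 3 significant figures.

The load sits in parallel with R2: R2‖R_L = (744 × 2150) / (744 + 2150) = 552.7 kΩ.
V_out = 11.3 × 552.7 / (180 + 552.7) = 11.3 × 552.7/732.7 = 8.52 V.

V_out ≈ 8.52 V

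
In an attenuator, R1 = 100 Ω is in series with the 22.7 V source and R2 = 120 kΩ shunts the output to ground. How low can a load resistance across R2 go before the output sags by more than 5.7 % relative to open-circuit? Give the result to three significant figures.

Output resistance R_th = R1‖R2 = (100 × 120000)/120100 = 99.92 Ω.
The fractional drop is R_th/(R_th + R_L); requiring this ≤ 0.0570 gives R_L ≥ R_th(1/0.0570 − 1) = 99.92 × 16.54 = 1.65 kΩ.

R_L(min) ≈ 1.65 kΩ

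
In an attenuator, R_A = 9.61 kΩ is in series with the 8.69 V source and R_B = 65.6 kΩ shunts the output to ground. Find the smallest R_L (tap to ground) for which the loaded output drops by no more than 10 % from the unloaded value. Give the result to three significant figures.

R_L(min) ≈ 75.4 kΩ

Output resistance R_th = R_A‖R_B = (9.61 × 65.6)/75.21 = 8.382 kΩ.
The fractional drop is R_th/(R_th + R_L); requiring this ≤ 0.100 gives R_L ≥ R_th(1/0.100 − 1) = 8.382 × 9.000 = 75.4 kΩ.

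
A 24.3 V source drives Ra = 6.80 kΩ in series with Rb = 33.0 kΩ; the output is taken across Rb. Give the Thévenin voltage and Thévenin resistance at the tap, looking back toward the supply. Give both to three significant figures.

V_th is the open-circuit tap voltage: 24.3 × 33.0/(6.80 + 33.0) = 20.1 V.
With the supply zeroed, Ra and Rb appear in parallel from the tap: R_th = Ra‖Rb = (6.80 × 33.0)/39.80 = 5.64 kΩ.

V_th = 20.1 V, R_th = 5.64 kΩ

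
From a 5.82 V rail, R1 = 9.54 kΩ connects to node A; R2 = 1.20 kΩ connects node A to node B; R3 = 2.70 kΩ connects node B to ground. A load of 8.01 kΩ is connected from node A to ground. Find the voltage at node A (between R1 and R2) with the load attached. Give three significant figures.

V ≈ 1.26 V

Below node A the series string R2+R3 = 3.900 kΩ sits in parallel with the 8.01 kΩ load: 2.623 kΩ.
V_A = 5.82 × 2.623/(9.54 + 2.623) = 1.26 V.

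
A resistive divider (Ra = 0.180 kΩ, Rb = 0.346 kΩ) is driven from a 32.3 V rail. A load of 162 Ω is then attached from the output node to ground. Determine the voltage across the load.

The load sits in parallel with Rb: Rb‖R_L = (346 × 162) / (346 + 162) = 110.3 Ω.
V_out = 32.3 × 110.3 / (180 + 110.3) = 32.3 × 110.3/290.3 = 12.3 V.
(Unloaded it would have been 21.2 V.)

V_out ≈ 12.3 V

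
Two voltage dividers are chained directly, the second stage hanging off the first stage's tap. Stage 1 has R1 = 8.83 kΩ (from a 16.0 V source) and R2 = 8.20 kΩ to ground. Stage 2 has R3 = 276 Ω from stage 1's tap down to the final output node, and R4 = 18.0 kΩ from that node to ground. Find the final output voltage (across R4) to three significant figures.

Stage 2 presents R3+R4 = 18280 Ω as a load on stage 1's tap.
Stage 1's lower leg becomes R2‖(R3+R4) = 5660 Ω, so V_mid = 16.0 × 5660/14490 = 6.250 V.
Stage 2 is itself unloaded: V_out = V_mid × R4/(R3+R4) = 6.250 × 18000/18280 = 6.16 V.

V_out ≈ 6.16 V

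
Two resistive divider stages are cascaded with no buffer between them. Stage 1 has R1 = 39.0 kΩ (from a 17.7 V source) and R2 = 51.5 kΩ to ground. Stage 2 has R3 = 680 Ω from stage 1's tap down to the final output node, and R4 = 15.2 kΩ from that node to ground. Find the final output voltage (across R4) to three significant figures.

V_out ≈ 4.02 V

Stage 2 presents R3+R4 = 15880 Ω as a load on stage 1's tap.
Stage 1's lower leg becomes R2‖(R3+R4) = 12140 Ω, so V_mid = 17.7 × 12140/51140 = 4.201 V.
Stage 2 is itself unloaded: V_out = V_mid × R4/(R3+R4) = 4.201 × 15200/15880 = 4.02 V.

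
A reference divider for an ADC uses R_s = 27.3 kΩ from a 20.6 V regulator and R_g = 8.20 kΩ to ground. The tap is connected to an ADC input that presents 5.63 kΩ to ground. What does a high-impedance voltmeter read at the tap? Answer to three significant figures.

The load sits in parallel with R_g: R_g‖R_L = (8.20 × 5.63) / (8.20 + 5.63) = 3.338 kΩ.
V_out = 20.6 × 3.338 / (27.3 + 3.338) = 20.6 × 3.338/30.64 = 2.24 V.

V_out ≈ 2.24 V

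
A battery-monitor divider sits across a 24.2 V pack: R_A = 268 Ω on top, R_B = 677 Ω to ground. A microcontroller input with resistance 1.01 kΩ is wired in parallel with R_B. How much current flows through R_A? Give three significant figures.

R_B‖R_L = 405.3 Ω, so the source sees R_A + R_B‖R_L = 673.3 Ω.
I = 24.2 V / 673.3 Ω = 35.9 mA.

I ≈ 35.9 mA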